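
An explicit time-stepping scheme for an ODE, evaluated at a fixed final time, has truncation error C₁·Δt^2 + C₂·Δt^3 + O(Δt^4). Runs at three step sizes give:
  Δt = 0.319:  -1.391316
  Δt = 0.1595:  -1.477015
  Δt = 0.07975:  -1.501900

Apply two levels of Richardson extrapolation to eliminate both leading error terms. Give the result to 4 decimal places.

-1.5109

First eliminate the Δt^2 term (factor 2^2 = 4):
  B₁ = (4·(-1.477015) − (-1.391316))/3 = -1.505581
  B₂ = (4·(-1.501900) − (-1.477015))/3 = -1.510195
Then eliminate the Δt^3 term (factor 2^3 = 8):
  (8·(-1.510195) − (-1.505581))/7 = -1.510854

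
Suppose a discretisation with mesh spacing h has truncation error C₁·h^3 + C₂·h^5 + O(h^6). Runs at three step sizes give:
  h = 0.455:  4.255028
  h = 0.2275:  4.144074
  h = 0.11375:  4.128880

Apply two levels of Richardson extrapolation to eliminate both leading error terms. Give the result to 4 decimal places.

First eliminate the h^3 term (factor 2^3 = 8):
  B₁ = (8·4.144074 − 4.255028)/7 = 4.128223
  B₂ = (8·4.128880 − 4.144074)/7 = 4.126709
Then eliminate the h^5 term (factor 2^5 = 32):
  (32·4.126709 − 4.128223)/31 = 4.126660

4.1267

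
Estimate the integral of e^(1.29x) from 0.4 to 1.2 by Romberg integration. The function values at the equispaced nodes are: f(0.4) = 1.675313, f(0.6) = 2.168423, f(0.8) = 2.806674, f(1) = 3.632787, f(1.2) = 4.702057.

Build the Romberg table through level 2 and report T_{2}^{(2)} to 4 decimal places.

T_{0}^{(0)} (trapezoid, 1 panel, h=0.8000): 2.550948
T_{1}^{(0)} (trapezoid, 2 panels, h=0.4000): 2.398144
T_{2}^{(0)} (trapezoid, 4 panels, h=0.2000): 2.359314
T_{1}^{(1)} = 2.398144 + (2.398144 − 2.550948)/3 = 2.347209
T_{2}^{(1)} = 2.359314 + (2.359314 − 2.398144)/3 = 2.346371
T_{2}^{(2)} = 2.346371 + (2.346371 − 2.347209)/15 = 2.346315

2.3463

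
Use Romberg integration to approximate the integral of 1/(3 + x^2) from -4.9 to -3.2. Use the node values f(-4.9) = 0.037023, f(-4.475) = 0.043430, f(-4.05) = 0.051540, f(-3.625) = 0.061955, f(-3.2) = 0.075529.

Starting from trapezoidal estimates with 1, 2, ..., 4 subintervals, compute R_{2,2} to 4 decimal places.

0.0903

R_{0,0} (trapezoid, 1 panel, h=1.7000): 0.095669
R_{1,0} (trapezoid, 2 panels, h=0.8500): 0.091644
R_{2,0} (trapezoid, 4 panels, h=0.4250): 0.090610
R_{1,1} = 0.091644 + (0.091644 − 0.095669)/3 = 0.090302
R_{2,1} = 0.090610 + (0.090610 − 0.091644)/3 = 0.090265
R_{2,2} = 0.090265 + (0.090265 − 0.090302)/15 = 0.090263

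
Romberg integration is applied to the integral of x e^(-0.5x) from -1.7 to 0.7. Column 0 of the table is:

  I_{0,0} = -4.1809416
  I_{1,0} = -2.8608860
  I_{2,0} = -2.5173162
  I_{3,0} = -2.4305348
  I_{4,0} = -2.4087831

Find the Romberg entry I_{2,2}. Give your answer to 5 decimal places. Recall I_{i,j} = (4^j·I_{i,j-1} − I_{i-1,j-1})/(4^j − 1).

I_{1,1} = (4·(-2.8608860) − (-4.1809416)) / 3 = -2.4208675
I_{2,1} = (4·(-2.5173162) − (-2.8608860)) / 3 = -2.4027929
I_{2,2} = -2.4027929 + (-2.4027929 − (-2.4208675))/15 = -2.4015879

-2.40159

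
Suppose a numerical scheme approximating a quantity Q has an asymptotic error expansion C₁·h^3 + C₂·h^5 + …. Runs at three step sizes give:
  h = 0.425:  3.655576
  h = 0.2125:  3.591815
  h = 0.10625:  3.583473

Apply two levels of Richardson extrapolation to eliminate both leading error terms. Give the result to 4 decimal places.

3.5823

First eliminate the h^3 term (factor 2^3 = 8):
  B₁ = (8·3.591815 − 3.655576)/7 = 3.582706
  B₂ = (8·3.583473 − 3.591815)/7 = 3.582281
Then eliminate the h^5 term (factor 2^5 = 32):
  (32·3.582281 − 3.582706)/31 = 3.582267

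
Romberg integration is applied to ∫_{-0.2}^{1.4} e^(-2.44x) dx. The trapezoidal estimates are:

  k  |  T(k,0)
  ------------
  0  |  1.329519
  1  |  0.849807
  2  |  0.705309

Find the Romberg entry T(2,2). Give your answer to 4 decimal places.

Richardson extrapolation on the trapezoidal column (denominator 4−1=3):
T(1,1) = 0.849807 + (0.849807 − 1.329519)/3 = 0.689903
T(2,1) = 0.705309 + (0.705309 − 0.849807)/3 = 0.657143
T(2,2) = 0.657143 + (0.657143 − 0.689903)/15 = 0.654959

0.6550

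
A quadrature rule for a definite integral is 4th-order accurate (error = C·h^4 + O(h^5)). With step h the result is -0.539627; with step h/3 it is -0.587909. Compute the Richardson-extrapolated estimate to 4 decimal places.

The leading error scales as h^4; refining by a factor of 3 reduces it by 3^4 = 81.
Extrapolated value = (81·A(h/3) − A(h)) / (81 − 1)
= (81·(-0.587909) − (-0.539627)) / 80
= -47.081002 / 80 = -0.588513

-0.5885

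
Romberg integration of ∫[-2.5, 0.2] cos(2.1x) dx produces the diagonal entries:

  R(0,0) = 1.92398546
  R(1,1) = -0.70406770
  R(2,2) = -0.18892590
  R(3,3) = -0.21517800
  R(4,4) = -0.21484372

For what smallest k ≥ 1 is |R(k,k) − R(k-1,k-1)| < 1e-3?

|R(1,1) − R(0,0)| = 2.62805316 ≥ 1e-3
|R(2,2) − R(1,1)| = 0.51514180 ≥ 1e-3
|R(3,3) − R(2,2)| = 0.02625210 ≥ 1e-3
|R(4,4) − R(3,3)| = 0.00033428 < 1e-3

k = 4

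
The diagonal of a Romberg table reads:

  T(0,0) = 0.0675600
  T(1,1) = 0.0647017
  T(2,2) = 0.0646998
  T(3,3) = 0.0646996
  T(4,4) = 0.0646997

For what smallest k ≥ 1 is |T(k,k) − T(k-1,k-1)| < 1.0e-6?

|T(1,1) − T(0,0)| = 0.0028583 ≥ 1.0e-6
|T(2,2) − T(1,1)| = 0.0000019 ≥ 1.0e-6
|T(3,3) − T(2,2)| = 0.0000002 < 1.0e-6

k = 3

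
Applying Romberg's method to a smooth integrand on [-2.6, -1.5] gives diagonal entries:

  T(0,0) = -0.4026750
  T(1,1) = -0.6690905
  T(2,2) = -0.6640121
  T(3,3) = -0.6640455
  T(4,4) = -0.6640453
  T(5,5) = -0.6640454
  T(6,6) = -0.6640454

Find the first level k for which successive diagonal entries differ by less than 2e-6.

|T(1,1) − T(0,0)| = 0.2664155 ≥ 2e-6
|T(2,2) − T(1,1)| = 0.0050784 ≥ 2e-6
|T(3,3) − T(2,2)| = 0.0000334 ≥ 2e-6
|T(4,4) − T(3,3)| = 0.0000002 < 2e-6

k = 4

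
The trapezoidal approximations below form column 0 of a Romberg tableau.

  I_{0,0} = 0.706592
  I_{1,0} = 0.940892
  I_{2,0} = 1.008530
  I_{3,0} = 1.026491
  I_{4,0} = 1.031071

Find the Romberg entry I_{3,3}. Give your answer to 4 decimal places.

Richardson extrapolation on the trapezoidal column (denominator 4−1=3):
I_{1,1} = 0.940892 + (0.940892 − 0.706592)/3 = 1.018992
I_{2,1} = (4·1.008530 − 0.940892) / 3 = 1.031076
I_{3,1} = 1.026491 + (1.026491 − 1.008530)/3 = 1.032478
I_{2,2} = (16·1.031076 − 1.018992) / 15 = 1.031882
I_{3,2} = 1.032478 + (1.032478 − 1.031076)/15 = 1.032571
I_{3,3} = 1.032571 + (1.032571 − 1.031882)/63 = 1.032582
(Column j=1 coincides with Simpson's rule on the same nodes.)

1.0326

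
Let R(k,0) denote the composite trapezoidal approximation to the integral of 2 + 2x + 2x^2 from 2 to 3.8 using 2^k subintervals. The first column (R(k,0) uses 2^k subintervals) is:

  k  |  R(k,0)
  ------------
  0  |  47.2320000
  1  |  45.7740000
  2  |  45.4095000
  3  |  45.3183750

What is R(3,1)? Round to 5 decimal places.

45.28800

R(3,1) = 45.3183750 + (45.3183750 − 45.4095000)/3 = 45.2880000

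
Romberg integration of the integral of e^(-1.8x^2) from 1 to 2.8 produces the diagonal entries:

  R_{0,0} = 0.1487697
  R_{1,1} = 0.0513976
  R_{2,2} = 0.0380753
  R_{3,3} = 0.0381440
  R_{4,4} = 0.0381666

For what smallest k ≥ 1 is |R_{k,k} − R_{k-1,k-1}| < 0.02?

|R_{1,1} − R_{0,0}| = 0.0973721 ≥ 0.02
|R_{2,2} − R_{1,1}| = 0.0133223 < 0.02

k = 2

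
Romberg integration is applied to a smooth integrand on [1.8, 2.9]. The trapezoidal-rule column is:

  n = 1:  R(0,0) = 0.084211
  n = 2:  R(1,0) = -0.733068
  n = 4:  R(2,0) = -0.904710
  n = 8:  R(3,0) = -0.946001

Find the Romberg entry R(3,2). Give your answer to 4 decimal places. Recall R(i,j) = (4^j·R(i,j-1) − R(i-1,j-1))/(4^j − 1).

-0.9596

Richardson extrapolation on the trapezoidal column (denominator 4−1=3):
R(2,1) = -0.904710 + (-0.904710 − (-0.733068))/3 = -0.961924
R(3,1) = -0.946001 + (-0.946001 − (-0.904710))/3 = -0.959765
R(3,2) = -0.959765 + (-0.959765 − (-0.961924))/15 = -0.959621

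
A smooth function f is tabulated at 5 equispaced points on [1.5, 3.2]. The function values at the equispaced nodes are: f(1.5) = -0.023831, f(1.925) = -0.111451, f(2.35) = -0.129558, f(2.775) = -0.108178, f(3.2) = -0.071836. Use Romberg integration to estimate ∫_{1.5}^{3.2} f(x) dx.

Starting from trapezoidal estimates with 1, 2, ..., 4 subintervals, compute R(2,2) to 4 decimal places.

R(0,0) (trapezoid, 1 panel, h=1.7000): -0.081317
R(1,0) (trapezoid, 2 panels, h=0.8500): -0.150783
R(2,0) (trapezoid, 4 panels, h=0.4250): -0.168734
R(1,1) = -0.150783 + (-0.150783 − (-0.081317))/3 = -0.173938
R(2,1) = -0.168734 + (-0.168734 − (-0.150783))/3 = -0.174718
R(2,2) = -0.174718 + (-0.174718 − (-0.173938))/15 = -0.174770

-0.1748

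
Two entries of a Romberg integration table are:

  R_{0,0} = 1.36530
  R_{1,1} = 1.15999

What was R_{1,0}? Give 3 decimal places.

From R_{1,1} = (4·R_{1,0} − R_{0,0})/3, solve for R_{1,0}:
4·R_{1,0} = 3·1.15999 + 1.36530 = 4.84527
R_{1,0} = 1.21132

1.211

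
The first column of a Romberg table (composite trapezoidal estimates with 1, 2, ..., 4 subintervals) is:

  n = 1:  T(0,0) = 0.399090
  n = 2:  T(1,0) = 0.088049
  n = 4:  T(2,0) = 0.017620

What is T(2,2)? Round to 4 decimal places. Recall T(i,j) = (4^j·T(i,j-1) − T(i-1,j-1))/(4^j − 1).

Richardson extrapolation on the trapezoidal column (denominator 4−1=3):
T(1,1) = 0.088049 + (0.088049 − 0.399090)/3 = -0.015631
T(2,1) = (4·0.017620 − 0.088049) / 3 = -0.005856
T(2,2) = -0.005856 + (-0.005856 − (-0.015631))/15 = -0.005204

-0.0052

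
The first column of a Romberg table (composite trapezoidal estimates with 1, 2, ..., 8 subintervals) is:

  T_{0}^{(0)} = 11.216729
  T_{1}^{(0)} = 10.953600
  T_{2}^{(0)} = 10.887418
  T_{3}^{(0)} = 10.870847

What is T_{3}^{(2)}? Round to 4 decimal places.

T_{2}^{(1)} = 10.887418 + (10.887418 − 10.953600)/3 = 10.865357
T_{3}^{(1)} = (4·10.870847 − 10.887418) / 3 = 10.865323
T_{3}^{(2)} = 10.865323 + (10.865323 − 10.865357)/15 = 10.865321
(Column j=1 coincides with Simpson's rule on the same nodes.)

10.8653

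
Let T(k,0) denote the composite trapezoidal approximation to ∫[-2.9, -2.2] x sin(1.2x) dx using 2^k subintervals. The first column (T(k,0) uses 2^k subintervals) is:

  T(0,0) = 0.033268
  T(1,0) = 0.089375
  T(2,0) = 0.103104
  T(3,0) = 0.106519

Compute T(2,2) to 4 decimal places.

T(1,1) = (4·0.089375 − 0.033268) / 3 = 0.108077
T(2,1) = 0.103104 + (0.103104 − 0.089375)/3 = 0.107680
T(2,2) = 0.107680 + (0.107680 − 0.108077)/15 = 0.107654
(Column j=1 coincides with Simpson's rule on the same nodes.)

0.1077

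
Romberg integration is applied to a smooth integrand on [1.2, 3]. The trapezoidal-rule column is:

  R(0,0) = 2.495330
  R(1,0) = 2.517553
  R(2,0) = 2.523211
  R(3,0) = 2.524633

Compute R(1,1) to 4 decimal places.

Richardson extrapolation on the trapezoidal column (denominator 4−1=3):
R(1,1) = (4·2.517553 − 2.495330) / 3 = 2.524961

2.5250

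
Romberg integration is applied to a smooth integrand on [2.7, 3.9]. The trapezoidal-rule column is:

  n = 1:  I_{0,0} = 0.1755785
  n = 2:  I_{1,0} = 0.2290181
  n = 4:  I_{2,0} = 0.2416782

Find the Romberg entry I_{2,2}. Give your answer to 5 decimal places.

I_{1,1} = (4·0.2290181 − 0.1755785) / 3 = 0.2468313
I_{2,1} = 0.2416782 + (0.2416782 − 0.2290181)/3 = 0.2458982
I_{2,2} = 0.2458982 + (0.2458982 − 0.2468313)/15 = 0.2458360

0.24584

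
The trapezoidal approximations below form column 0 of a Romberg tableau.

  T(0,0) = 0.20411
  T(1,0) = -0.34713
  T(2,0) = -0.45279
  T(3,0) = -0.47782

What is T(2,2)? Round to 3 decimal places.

-0.485

Richardson extrapolation on the trapezoidal column (denominator 4−1=3):
T(1,1) = (4·(-0.34713) − 0.20411) / 3 = -0.53088
T(2,1) = (4·(-0.45279) − (-0.34713)) / 3 = -0.48801
T(2,2) = (16·(-0.48801) − (-0.53088)) / 15 = -0.48515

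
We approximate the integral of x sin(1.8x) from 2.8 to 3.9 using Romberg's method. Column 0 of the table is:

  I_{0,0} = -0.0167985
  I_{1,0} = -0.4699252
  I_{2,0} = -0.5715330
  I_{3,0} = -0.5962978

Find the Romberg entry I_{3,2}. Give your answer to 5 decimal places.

-0.60450

I_{2,1} = -0.5715330 + (-0.5715330 − (-0.4699252))/3 = -0.6054023
I_{3,1} = -0.5962978 + (-0.5962978 − (-0.5715330))/3 = -0.6045527
I_{3,2} = -0.6045527 + (-0.6045527 − (-0.6054023))/15 = -0.6044961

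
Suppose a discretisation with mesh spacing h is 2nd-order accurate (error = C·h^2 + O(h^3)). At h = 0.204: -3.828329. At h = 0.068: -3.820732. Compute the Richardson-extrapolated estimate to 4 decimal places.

-3.8198

The leading error scales as h^2; refining by a factor of 3 reduces it by 3^2 = 9.
Extrapolated value = (9·A(h/3) − A(h)) / (9 − 1)
= (9·(-3.820732) − (-3.828329)) / 8
= -30.558259 / 8 = -3.819782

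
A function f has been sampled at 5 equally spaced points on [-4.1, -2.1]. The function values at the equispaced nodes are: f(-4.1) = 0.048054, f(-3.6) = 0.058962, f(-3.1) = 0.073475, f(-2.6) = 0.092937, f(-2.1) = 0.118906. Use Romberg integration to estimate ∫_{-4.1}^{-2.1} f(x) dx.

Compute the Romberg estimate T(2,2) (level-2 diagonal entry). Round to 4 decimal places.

T(0,0) (trapezoid, 1 panel, h=2.0000): 0.166960
T(1,0) (trapezoid, 2 panels, h=1.0000): 0.156955
T(2,0) (trapezoid, 4 panels, h=0.5000): 0.154427
T(1,1) = 0.156955 + (0.156955 − 0.166960)/3 = 0.153620
T(2,1) = 0.154427 + (0.154427 − 0.156955)/3 = 0.153584
T(2,2) = 0.153584 + (0.153584 − 0.153620)/15 = 0.153582

0.1536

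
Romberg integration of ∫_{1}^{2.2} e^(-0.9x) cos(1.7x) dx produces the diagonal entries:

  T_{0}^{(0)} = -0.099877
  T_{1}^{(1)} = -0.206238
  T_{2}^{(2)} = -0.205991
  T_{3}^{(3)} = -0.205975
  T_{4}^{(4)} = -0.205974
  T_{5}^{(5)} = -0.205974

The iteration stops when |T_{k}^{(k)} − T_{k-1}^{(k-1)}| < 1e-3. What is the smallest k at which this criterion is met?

k = 2

|T_{1}^{(1)} − T_{0}^{(0)}| = 0.106361 ≥ 1e-3
|T_{2}^{(2)} − T_{1}^{(1)}| = 0.000247 < 1e-3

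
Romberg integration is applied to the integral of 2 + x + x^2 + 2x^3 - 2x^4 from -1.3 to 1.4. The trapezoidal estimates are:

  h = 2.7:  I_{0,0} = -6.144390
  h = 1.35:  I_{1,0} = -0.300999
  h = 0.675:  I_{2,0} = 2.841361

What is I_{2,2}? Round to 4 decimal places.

4.0383

I_{1,1} = -0.300999 + (-0.300999 − (-6.144390))/3 = 1.646798
I_{2,1} = 2.841361 + (2.841361 − (-0.300999))/3 = 3.888814
I_{2,2} = 3.888814 + (3.888814 − 1.646798)/15 = 4.038282
(Column j=1 coincides with Simpson's rule on the same nodes.)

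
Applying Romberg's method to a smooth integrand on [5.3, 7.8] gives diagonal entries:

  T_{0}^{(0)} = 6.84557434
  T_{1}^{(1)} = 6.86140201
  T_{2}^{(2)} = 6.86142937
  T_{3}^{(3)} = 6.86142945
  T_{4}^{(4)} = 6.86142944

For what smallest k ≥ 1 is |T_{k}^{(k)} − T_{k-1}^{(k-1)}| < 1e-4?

k = 2

|T_{1}^{(1)} − T_{0}^{(0)}| = 0.01582767 ≥ 1e-4
|T_{2}^{(2)} − T_{1}^{(1)}| = 0.00002736 < 1e-4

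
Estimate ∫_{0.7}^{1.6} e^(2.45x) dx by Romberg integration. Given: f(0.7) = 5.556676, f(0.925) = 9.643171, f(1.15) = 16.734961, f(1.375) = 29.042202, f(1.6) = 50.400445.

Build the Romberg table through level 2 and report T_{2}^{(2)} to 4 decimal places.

T_{0}^{(0)} (trapezoid, 1 panel, h=0.9000): 25.180704
T_{1}^{(0)} (trapezoid, 2 panels, h=0.4500): 20.121085
T_{2}^{(0)} (trapezoid, 4 panels, h=0.2250): 18.764751
T_{1}^{(1)} = 20.121085 + (20.121085 − 25.180704)/3 = 18.434545
T_{2}^{(1)} = 18.764751 + (18.764751 − 20.121085)/3 = 18.312640
T_{2}^{(2)} = 18.312640 + (18.312640 − 18.434545)/15 = 18.304513

18.3045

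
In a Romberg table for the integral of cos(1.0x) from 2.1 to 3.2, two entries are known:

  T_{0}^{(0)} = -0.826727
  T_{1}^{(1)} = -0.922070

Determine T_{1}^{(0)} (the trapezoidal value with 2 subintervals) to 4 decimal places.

-0.8982

From T_{1}^{(1)} = (4·T_{1}^{(0)} − T_{0}^{(0)})/3, solve for T_{1}^{(0)}:
4·T_{1}^{(0)} = 3·(-0.922070) + (-0.826727) = -3.592937
T_{1}^{(0)} = -0.898234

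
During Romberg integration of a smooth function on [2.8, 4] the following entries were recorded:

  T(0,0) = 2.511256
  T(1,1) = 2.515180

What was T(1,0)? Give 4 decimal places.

2.5142

From T(1,1) = (4·T(1,0) − T(0,0))/3, solve for T(1,0):
4·T(1,0) = 3·2.515180 + 2.511256 = 10.056796
T(1,0) = 2.514199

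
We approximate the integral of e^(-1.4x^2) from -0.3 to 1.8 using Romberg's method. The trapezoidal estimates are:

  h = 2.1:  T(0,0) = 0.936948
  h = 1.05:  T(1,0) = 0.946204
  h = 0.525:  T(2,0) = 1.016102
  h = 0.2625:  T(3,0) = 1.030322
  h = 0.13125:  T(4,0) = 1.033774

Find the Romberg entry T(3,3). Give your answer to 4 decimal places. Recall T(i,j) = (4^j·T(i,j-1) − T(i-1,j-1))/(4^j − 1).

T(1,1) = (4·0.946204 − 0.936948) / 3 = 0.949289
T(2,1) = 1.016102 + (1.016102 − 0.946204)/3 = 1.039401
T(3,1) = 1.030322 + (1.030322 − 1.016102)/3 = 1.035062
T(2,2) = 1.039401 + (1.039401 − 0.949289)/15 = 1.045408
T(3,2) = (16·1.035062 − 1.039401) / 15 = 1.034773
T(3,3) = 1.034773 + (1.034773 − 1.045408)/63 = 1.034604

1.0346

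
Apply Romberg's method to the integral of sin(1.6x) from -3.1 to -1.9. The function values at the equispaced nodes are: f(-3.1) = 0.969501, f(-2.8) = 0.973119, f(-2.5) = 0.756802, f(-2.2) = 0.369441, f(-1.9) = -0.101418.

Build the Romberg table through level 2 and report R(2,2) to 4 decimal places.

0.7749

R(0,0) (trapezoid, 1 panel, h=1.2000): 0.520850
R(1,0) (trapezoid, 2 panels, h=0.6000): 0.714506
R(2,0) (trapezoid, 4 panels, h=0.3000): 0.760021
R(1,1) = 0.714506 + (0.714506 − 0.520850)/3 = 0.779058
R(2,1) = 0.760021 + (0.760021 − 0.714506)/3 = 0.775193
R(2,2) = 0.775193 + (0.775193 − 0.779058)/15 = 0.774935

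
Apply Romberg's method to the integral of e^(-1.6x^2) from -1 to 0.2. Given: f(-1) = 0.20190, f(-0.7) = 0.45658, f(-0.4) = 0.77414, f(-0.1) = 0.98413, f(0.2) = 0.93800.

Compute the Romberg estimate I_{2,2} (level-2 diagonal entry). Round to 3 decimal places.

I_{0,0} (trapezoid, 1 panel, h=1.2000): 0.68394
I_{1,0} (trapezoid, 2 panels, h=0.6000): 0.80645
I_{2,0} (trapezoid, 4 panels, h=0.3000): 0.83544
I_{1,1} = 0.80645 + (0.80645 − 0.68394)/3 = 0.84729
I_{2,1} = 0.83544 + (0.83544 − 0.80645)/3 = 0.84510
I_{2,2} = 0.84510 + (0.84510 − 0.84729)/15 = 0.84495

0.845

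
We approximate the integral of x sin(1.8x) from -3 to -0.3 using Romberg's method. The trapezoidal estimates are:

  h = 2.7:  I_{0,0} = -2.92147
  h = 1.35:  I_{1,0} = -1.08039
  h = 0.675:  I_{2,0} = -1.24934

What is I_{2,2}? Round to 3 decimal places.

-1.362

I_{1,1} = (4·(-1.08039) − (-2.92147)) / 3 = -0.46670
I_{2,1} = -1.24934 + (-1.24934 − (-1.08039))/3 = -1.30566
I_{2,2} = -1.30566 + (-1.30566 − (-0.46670))/15 = -1.36159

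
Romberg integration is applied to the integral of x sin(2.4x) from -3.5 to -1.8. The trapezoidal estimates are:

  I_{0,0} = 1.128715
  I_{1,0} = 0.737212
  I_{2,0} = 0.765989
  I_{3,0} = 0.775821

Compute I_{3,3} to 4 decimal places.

0.7792

Richardson extrapolation on the trapezoidal column (denominator 4−1=3):
I_{1,1} = (4·0.737212 − 1.128715) / 3 = 0.606711
I_{2,1} = 0.765989 + (0.765989 − 0.737212)/3 = 0.775581
I_{3,1} = 0.775821 + (0.775821 − 0.765989)/3 = 0.779098
I_{2,2} = 0.775581 + (0.775581 − 0.606711)/15 = 0.786839
I_{3,2} = 0.779098 + (0.779098 − 0.775581)/15 = 0.779332
I_{3,3} = (64·0.779332 − 0.786839) / 63 = 0.779213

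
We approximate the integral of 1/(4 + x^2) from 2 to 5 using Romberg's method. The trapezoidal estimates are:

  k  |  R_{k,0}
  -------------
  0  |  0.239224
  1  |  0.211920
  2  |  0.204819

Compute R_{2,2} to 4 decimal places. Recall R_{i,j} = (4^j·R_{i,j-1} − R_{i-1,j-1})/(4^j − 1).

Richardson extrapolation on the trapezoidal column (denominator 4−1=3):
R_{1,1} = (4·0.211920 − 0.239224) / 3 = 0.202819
R_{2,1} = (4·0.204819 − 0.211920) / 3 = 0.202452
R_{2,2} = 0.202452 + (0.202452 − 0.202819)/15 = 0.202428

0.2024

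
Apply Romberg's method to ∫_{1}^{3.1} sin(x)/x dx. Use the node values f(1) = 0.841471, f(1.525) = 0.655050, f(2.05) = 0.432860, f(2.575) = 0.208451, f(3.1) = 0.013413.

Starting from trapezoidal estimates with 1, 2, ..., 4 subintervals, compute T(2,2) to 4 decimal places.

0.9056

T(0,0) (trapezoid, 1 panel, h=2.1000): 0.897628
T(1,0) (trapezoid, 2 panels, h=1.0500): 0.903317
T(2,0) (trapezoid, 4 panels, h=0.5250): 0.904997
T(1,1) = 0.903317 + (0.903317 − 0.897628)/3 = 0.905213
T(2,1) = 0.904997 + (0.904997 − 0.903317)/3 = 0.905557
T(2,2) = 0.905557 + (0.905557 − 0.905213)/15 = 0.905580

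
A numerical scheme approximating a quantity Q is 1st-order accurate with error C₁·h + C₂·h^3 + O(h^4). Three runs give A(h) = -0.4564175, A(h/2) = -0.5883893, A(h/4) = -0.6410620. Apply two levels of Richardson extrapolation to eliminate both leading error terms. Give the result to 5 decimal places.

-0.68993

First eliminate the h term (factor 2^1 = 2):
  B₁ = (2·(-0.5883893) − (-0.4564175))/1 = -0.7203611
  B₂ = (2·(-0.6410620) − (-0.5883893))/1 = -0.6937347
Then eliminate the h^3 term (factor 2^3 = 8):
  (8·(-0.6937347) − (-0.7203611))/7 = -0.6899309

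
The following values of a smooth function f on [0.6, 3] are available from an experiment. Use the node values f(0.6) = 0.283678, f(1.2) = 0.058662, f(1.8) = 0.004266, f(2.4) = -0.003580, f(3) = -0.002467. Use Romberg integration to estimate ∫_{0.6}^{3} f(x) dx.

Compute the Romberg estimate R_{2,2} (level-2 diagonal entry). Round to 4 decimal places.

R_{0,0} (trapezoid, 1 panel, h=2.4000): 0.337453
R_{1,0} (trapezoid, 2 panels, h=1.2000): 0.173846
R_{2,0} (trapezoid, 4 panels, h=0.6000): 0.119972
R_{1,1} = 0.173846 + (0.173846 − 0.337453)/3 = 0.119310
R_{2,1} = 0.119972 + (0.119972 − 0.173846)/3 = 0.102014
R_{2,2} = 0.102014 + (0.102014 − 0.119310)/15 = 0.100861

0.1009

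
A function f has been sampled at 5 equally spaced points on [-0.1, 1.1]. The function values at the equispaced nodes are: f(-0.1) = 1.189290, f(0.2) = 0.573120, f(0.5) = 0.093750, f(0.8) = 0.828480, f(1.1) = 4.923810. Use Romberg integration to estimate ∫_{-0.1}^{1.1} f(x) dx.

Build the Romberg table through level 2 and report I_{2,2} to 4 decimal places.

1.1836

I_{0,0} (trapezoid, 1 panel, h=1.2000): 3.667860
I_{1,0} (trapezoid, 2 panels, h=0.6000): 1.890180
I_{2,0} (trapezoid, 4 panels, h=0.3000): 1.365570
I_{1,1} = 1.890180 + (1.890180 − 3.667860)/3 = 1.297620
I_{2,1} = 1.365570 + (1.365570 − 1.890180)/3 = 1.190700
I_{2,2} = 1.190700 + (1.190700 − 1.297620)/15 = 1.183572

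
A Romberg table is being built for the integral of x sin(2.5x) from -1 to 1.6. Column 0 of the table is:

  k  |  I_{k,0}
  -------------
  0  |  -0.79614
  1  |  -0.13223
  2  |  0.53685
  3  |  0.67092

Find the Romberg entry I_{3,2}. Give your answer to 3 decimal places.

0.713

Richardson extrapolation on the trapezoidal column (denominator 4−1=3):
I_{2,1} = (4·0.53685 − (-0.13223)) / 3 = 0.75988
I_{3,1} = (4·0.67092 − 0.53685) / 3 = 0.71561
I_{3,2} = (16·0.71561 − 0.75988) / 15 = 0.71266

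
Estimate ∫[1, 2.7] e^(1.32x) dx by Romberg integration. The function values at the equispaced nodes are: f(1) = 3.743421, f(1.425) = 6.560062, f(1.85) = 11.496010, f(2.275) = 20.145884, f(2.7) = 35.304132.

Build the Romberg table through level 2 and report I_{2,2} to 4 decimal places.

I_{0,0} (trapezoid, 1 panel, h=1.7000): 33.190420
I_{1,0} (trapezoid, 2 panels, h=0.8500): 26.366819
I_{2,0} (trapezoid, 4 panels, h=0.4250): 24.533436
I_{1,1} = 26.366819 + (26.366819 − 33.190420)/3 = 24.092285
I_{2,1} = 24.533436 + (24.533436 − 26.366819)/3 = 23.922308
I_{2,2} = 23.922308 + (23.922308 − 24.092285)/15 = 23.910976

23.9110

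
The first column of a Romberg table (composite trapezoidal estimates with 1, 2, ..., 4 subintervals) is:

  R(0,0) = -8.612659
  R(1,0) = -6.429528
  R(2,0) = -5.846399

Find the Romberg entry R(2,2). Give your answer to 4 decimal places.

R(1,1) = (4·(-6.429528) − (-8.612659)) / 3 = -5.701818
R(2,1) = (4·(-5.846399) − (-6.429528)) / 3 = -5.652023
R(2,2) = -5.652023 + (-5.652023 − (-5.701818))/15 = -5.648703

-5.6487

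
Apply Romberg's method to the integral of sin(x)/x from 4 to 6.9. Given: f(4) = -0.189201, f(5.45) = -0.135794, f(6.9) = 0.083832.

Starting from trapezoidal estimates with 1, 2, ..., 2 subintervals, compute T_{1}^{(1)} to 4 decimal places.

T_{0}^{(0)} (trapezoid, 1 panel, h=2.9000): -0.152785
T_{1}^{(0)} (trapezoid, 2 panels, h=1.4500): -0.273294
T_{1}^{(1)} = -0.273294 + (-0.273294 − (-0.152785))/3 = -0.313464

-0.3135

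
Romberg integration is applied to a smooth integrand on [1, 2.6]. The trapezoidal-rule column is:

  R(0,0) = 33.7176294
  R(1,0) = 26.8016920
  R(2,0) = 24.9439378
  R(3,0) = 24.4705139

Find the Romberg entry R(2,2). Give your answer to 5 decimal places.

24.31324

R(1,1) = 26.8016920 + (26.8016920 − 33.7176294)/3 = 24.4963795
R(2,1) = (4·24.9439378 − 26.8016920) / 3 = 24.3246864
R(2,2) = (16·24.3246864 − 24.4963795) / 15 = 24.3132402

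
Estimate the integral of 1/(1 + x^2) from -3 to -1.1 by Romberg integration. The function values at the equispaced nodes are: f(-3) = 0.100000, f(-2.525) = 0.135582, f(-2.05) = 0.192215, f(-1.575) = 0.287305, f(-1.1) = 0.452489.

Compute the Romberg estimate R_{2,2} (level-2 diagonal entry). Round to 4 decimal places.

0.4160

R_{0,0} (trapezoid, 1 panel, h=1.9000): 0.524865
R_{1,0} (trapezoid, 2 panels, h=0.9500): 0.445037
R_{2,0} (trapezoid, 4 panels, h=0.4750): 0.423390
R_{1,1} = 0.445037 + (0.445037 − 0.524865)/3 = 0.418428
R_{2,1} = 0.423390 + (0.423390 − 0.445037)/3 = 0.416174
R_{2,2} = 0.416174 + (0.416174 − 0.418428)/15 = 0.416024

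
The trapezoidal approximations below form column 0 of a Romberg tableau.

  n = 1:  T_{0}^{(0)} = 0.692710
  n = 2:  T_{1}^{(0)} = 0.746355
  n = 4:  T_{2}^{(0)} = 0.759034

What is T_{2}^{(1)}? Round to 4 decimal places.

0.7633

Richardson extrapolation on the trapezoidal column (denominator 4−1=3):
T_{2}^{(1)} = 0.759034 + (0.759034 − 0.746355)/3 = 0.763260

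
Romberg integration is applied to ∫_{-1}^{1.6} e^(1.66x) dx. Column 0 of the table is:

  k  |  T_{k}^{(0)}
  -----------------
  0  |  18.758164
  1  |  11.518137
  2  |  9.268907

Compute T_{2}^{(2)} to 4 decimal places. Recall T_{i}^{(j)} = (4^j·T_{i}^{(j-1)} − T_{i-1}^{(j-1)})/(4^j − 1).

8.4801

Richardson extrapolation on the trapezoidal column (denominator 4−1=3):
T_{1}^{(1)} = 11.518137 + (11.518137 − 18.758164)/3 = 9.104795
T_{2}^{(1)} = 9.268907 + (9.268907 − 11.518137)/3 = 8.519164
T_{2}^{(2)} = 8.519164 + (8.519164 − 9.104795)/15 = 8.480122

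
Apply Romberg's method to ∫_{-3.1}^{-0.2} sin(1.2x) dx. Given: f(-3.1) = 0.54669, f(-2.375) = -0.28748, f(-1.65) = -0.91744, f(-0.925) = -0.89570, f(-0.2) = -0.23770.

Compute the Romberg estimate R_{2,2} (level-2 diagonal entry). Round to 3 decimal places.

-1.505

R_{0,0} (trapezoid, 1 panel, h=2.9000): 0.44804
R_{1,0} (trapezoid, 2 panels, h=1.4500): -1.10627
R_{2,0} (trapezoid, 4 panels, h=0.7250): -1.41094
R_{1,1} = -1.10627 + (-1.10627 − 0.44804)/3 = -1.62437
R_{2,1} = -1.41094 + (-1.41094 − (-1.10627))/3 = -1.51250
R_{2,2} = -1.51250 + (-1.51250 − (-1.62437))/15 = -1.50504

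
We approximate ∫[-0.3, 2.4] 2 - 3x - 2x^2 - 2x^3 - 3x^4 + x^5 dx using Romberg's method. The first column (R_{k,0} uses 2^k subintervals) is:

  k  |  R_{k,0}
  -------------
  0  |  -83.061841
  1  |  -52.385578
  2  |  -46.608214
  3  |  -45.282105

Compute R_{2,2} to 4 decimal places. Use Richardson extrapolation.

R_{1,1} = -52.385578 + (-52.385578 − (-83.061841))/3 = -42.160157
R_{2,1} = -46.608214 + (-46.608214 − (-52.385578))/3 = -44.682426
R_{2,2} = (16·(-44.682426) − (-42.160157)) / 15 = -44.850577
(Column j=1 coincides with Simpson's rule on the same nodes.)

-44.8506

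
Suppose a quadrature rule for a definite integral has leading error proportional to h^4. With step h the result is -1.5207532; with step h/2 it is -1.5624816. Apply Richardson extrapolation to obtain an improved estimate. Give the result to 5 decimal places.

The leading error scales as h^4; refining by a factor of 2 reduces it by 2^4 = 16.
Extrapolated value = (16·A(h/2) − A(h)) / (16 − 1)
= (16·(-1.5624816) − (-1.5207532)) / 15
= -23.4789524 / 15 = -1.5652635

-1.56526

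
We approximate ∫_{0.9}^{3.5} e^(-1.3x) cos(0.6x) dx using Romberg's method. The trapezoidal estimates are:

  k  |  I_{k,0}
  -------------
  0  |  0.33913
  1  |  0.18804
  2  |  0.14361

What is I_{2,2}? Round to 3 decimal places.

0.128

I_{1,1} = 0.18804 + (0.18804 − 0.33913)/3 = 0.13768
I_{2,1} = 0.14361 + (0.14361 − 0.18804)/3 = 0.12880
I_{2,2} = 0.12880 + (0.12880 − 0.13768)/15 = 0.12821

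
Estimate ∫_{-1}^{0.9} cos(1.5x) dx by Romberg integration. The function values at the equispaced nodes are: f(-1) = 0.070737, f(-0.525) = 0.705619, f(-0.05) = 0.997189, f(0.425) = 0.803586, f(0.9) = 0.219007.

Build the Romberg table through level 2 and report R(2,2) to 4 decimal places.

R(0,0) (trapezoid, 1 panel, h=1.9000): 0.275257
R(1,0) (trapezoid, 2 panels, h=0.9500): 1.084958
R(2,0) (trapezoid, 4 panels, h=0.4750): 1.259351
R(1,1) = 1.084958 + (1.084958 − 0.275257)/3 = 1.354858
R(2,1) = 1.259351 + (1.259351 − 1.084958)/3 = 1.317482
R(2,2) = 1.317482 + (1.317482 − 1.354858)/15 = 1.314990

1.3150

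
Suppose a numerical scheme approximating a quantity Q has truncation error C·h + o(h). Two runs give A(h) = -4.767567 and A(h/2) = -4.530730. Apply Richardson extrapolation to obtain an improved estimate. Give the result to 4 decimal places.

The leading error scales as h; refining by a factor of 2 reduces it by 2^1 = 2.
Extrapolated value = (2·A(h/2) − A(h)) / (2 − 1)
= (2·(-4.530730) − (-4.767567)) / 1
= -4.293893 / 1 = -4.293893

-4.2939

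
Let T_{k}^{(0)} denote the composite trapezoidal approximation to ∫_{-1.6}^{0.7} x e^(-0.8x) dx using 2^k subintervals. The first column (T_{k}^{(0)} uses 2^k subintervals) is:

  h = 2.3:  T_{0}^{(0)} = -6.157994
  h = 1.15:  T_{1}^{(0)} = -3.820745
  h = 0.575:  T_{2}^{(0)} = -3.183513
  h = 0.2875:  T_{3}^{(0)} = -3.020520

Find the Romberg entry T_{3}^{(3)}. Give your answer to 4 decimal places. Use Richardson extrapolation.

Richardson extrapolation on the trapezoidal column (denominator 4−1=3):
T_{1}^{(1)} = -3.820745 + (-3.820745 − (-6.157994))/3 = -3.041662
T_{2}^{(1)} = (4·(-3.183513) − (-3.820745)) / 3 = -2.971102
T_{3}^{(1)} = (4·(-3.020520) − (-3.183513)) / 3 = -2.966189
T_{2}^{(2)} = -2.971102 + (-2.971102 − (-3.041662))/15 = -2.966398
T_{3}^{(2)} = -2.966189 + (-2.966189 − (-2.971102))/15 = -2.965861
T_{3}^{(3)} = -2.965861 + (-2.965861 − (-2.966398))/63 = -2.965852

-2.9659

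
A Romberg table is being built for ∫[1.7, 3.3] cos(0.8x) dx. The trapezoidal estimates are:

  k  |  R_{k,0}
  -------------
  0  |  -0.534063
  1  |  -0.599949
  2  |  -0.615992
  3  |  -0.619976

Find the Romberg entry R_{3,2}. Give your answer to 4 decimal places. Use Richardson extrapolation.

Richardson extrapolation on the trapezoidal column (denominator 4−1=3):
R_{2,1} = (4·(-0.615992) − (-0.599949)) / 3 = -0.621340
R_{3,1} = -0.619976 + (-0.619976 − (-0.615992))/3 = -0.621304
R_{3,2} = (16·(-0.621304) − (-0.621340)) / 15 = -0.621302
(Column j=1 coincides with Simpson's rule on the same nodes.)

-0.6213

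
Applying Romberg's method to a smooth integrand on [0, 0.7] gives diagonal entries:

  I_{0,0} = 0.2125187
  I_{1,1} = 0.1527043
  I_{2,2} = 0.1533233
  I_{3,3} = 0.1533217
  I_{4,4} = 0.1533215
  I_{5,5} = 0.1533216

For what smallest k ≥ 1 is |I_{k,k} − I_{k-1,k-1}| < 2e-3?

k = 2

|I_{1,1} − I_{0,0}| = 0.0598144 ≥ 2e-3
|I_{2,2} − I_{1,1}| = 0.0006190 < 2e-3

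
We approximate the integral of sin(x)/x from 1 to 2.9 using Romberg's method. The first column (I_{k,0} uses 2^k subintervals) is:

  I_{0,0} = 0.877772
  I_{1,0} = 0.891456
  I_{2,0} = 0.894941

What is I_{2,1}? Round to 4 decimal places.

0.8961

Richardson extrapolation on the trapezoidal column (denominator 4−1=3):
I_{2,1} = 0.894941 + (0.894941 − 0.891456)/3 = 0.896103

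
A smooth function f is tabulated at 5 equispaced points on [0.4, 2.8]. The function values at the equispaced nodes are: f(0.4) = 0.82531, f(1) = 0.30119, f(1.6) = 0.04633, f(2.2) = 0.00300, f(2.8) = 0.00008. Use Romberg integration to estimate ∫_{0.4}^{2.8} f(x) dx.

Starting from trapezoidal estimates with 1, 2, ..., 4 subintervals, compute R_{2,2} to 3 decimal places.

R_{0,0} (trapezoid, 1 panel, h=2.4000): 0.99047
R_{1,0} (trapezoid, 2 panels, h=1.2000): 0.55083
R_{2,0} (trapezoid, 4 panels, h=0.6000): 0.45793
R_{1,1} = 0.55083 + (0.55083 − 0.99047)/3 = 0.40428
R_{2,1} = 0.45793 + (0.45793 − 0.55083)/3 = 0.42696
R_{2,2} = 0.42696 + (0.42696 − 0.40428)/15 = 0.42847

0.428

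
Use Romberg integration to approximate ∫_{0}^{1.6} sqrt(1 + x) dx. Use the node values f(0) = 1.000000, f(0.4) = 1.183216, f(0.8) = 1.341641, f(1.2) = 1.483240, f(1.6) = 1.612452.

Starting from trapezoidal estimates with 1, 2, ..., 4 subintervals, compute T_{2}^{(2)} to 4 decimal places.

T_{0}^{(0)} (trapezoid, 1 panel, h=1.6000): 2.089962
T_{1}^{(0)} (trapezoid, 2 panels, h=0.8000): 2.118294
T_{2}^{(0)} (trapezoid, 4 panels, h=0.4000): 2.125729
T_{1}^{(1)} = 2.118294 + (2.118294 − 2.089962)/3 = 2.127738
T_{2}^{(1)} = 2.125729 + (2.125729 − 2.118294)/3 = 2.128207
T_{2}^{(2)} = 2.128207 + (2.128207 − 2.127738)/15 = 2.128238

2.1282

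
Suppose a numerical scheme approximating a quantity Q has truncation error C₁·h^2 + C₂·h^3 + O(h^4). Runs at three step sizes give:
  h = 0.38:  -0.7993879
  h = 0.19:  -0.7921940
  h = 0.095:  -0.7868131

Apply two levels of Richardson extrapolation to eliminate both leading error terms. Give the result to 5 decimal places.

First eliminate the h^2 term (factor 2^2 = 4):
  B₁ = (4·(-0.7921940) − (-0.7993879))/3 = -0.7897960
  B₂ = (4·(-0.7868131) − (-0.7921940))/3 = -0.7850195
Then eliminate the h^3 term (factor 2^3 = 8):
  (8·(-0.7850195) − (-0.7897960))/7 = -0.7843371

-0.78434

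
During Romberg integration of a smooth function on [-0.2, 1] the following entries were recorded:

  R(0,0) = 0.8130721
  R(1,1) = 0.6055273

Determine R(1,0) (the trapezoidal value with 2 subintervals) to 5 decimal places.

From R(1,1) = (4·R(1,0) − R(0,0))/3, solve for R(1,0):
4·R(1,0) = 3·0.6055273 + 0.8130721 = 2.6296540
R(1,0) = 0.6574135

0.65741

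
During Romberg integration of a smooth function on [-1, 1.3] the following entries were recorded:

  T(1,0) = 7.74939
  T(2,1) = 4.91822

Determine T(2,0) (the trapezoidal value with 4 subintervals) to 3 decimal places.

5.626

From T(2,1) = (4·T(2,0) − T(1,0))/3, solve for T(2,0):
4·T(2,0) = 3·4.91822 + 7.74939 = 22.50405
T(2,0) = 5.62601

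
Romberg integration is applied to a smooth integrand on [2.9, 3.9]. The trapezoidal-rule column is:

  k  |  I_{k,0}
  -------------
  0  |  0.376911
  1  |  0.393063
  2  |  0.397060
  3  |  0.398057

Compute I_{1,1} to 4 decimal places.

0.3984

Richardson extrapolation on the trapezoidal column (denominator 4−1=3):
I_{1,1} = (4·0.393063 − 0.376911) / 3 = 0.398447
(Column j=1 coincides with Simpson's rule on the same nodes.)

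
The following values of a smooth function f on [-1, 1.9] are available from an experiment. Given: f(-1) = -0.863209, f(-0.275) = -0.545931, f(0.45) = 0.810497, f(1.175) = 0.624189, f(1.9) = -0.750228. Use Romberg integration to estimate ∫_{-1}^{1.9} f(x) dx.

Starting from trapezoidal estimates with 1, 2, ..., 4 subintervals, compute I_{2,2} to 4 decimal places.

0.0302

I_{0,0} (trapezoid, 1 panel, h=2.9000): -2.339484
I_{1,0} (trapezoid, 2 panels, h=1.4500): 0.005479
I_{2,0} (trapezoid, 4 panels, h=0.7250): 0.059476
I_{1,1} = 0.005479 + (0.005479 − (-2.339484))/3 = 0.787133
I_{2,1} = 0.059476 + (0.059476 − 0.005479)/3 = 0.077475
I_{2,2} = 0.077475 + (0.077475 − 0.787133)/15 = 0.030164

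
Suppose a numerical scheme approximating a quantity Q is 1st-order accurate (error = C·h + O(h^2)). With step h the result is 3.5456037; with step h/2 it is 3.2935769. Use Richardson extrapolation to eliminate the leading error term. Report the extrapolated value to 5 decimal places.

3.04155

Extrapolated value = (2·A(h/2) − A(h)) / (2 − 1)
= (2·3.2935769 − 3.5456037) / 1
= 3.0415501 / 1 = 3.0415501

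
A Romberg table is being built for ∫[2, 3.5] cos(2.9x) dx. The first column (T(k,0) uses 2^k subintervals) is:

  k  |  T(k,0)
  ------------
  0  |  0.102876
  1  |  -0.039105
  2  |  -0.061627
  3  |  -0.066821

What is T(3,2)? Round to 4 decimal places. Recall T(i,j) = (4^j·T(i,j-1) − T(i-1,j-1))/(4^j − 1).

Richardson extrapolation on the trapezoidal column (denominator 4−1=3):
T(2,1) = -0.061627 + (-0.061627 − (-0.039105))/3 = -0.069134
T(3,1) = (4·(-0.066821) − (-0.061627)) / 3 = -0.068552
T(3,2) = -0.068552 + (-0.068552 − (-0.069134))/15 = -0.068513
(Column j=1 coincides with Simpson's rule on the same nodes.)

-0.0685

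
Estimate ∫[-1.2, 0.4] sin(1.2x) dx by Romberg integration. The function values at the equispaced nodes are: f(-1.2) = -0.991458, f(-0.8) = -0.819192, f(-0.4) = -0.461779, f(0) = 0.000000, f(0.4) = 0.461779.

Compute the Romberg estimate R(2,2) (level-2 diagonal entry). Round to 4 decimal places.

-0.6305

R(0,0) (trapezoid, 1 panel, h=1.6000): -0.423743
R(1,0) (trapezoid, 2 panels, h=0.8000): -0.581295
R(2,0) (trapezoid, 4 panels, h=0.4000): -0.618324
R(1,1) = -0.581295 + (-0.581295 − (-0.423743))/3 = -0.633812
R(2,1) = -0.618324 + (-0.618324 − (-0.581295))/3 = -0.630667
R(2,2) = -0.630667 + (-0.630667 − (-0.633812))/15 = -0.630457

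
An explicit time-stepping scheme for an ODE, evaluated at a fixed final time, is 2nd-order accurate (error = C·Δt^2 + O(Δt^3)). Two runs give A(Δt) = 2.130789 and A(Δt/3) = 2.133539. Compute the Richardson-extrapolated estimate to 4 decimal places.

2.1339

The leading error scales as Δt^2; refining by a factor of 3 reduces it by 3^2 = 9.
Extrapolated value = (9·A(Δt/3) − A(Δt)) / (9 − 1)
= (9·2.133539 − 2.130789) / 8
= 17.071062 / 8 = 2.133883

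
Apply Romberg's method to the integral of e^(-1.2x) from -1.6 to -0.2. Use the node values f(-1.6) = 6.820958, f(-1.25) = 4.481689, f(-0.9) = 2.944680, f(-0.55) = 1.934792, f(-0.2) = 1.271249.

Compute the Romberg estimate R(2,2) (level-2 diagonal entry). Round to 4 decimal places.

4.6248

R(0,0) (trapezoid, 1 panel, h=1.4000): 5.664545
R(1,0) (trapezoid, 2 panels, h=0.7000): 4.893548
R(2,0) (trapezoid, 4 panels, h=0.3500): 4.692543
R(1,1) = 4.893548 + (4.893548 − 5.664545)/3 = 4.636549
R(2,1) = 4.692543 + (4.692543 − 4.893548)/3 = 4.625541
R(2,2) = 4.625541 + (4.625541 − 4.636549)/15 = 4.624807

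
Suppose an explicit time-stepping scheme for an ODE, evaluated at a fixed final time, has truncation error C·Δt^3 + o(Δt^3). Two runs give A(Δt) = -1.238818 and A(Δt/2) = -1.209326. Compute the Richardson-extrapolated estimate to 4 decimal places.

Extrapolated value = (8·A(Δt/2) − A(Δt)) / (8 − 1)
= (8·(-1.209326) − (-1.238818)) / 7
= -8.435790 / 7 = -1.205113

-1.2051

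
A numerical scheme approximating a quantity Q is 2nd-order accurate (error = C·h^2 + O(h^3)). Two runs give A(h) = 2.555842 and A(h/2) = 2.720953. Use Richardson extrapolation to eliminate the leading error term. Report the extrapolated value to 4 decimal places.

The leading error scales as h^2; refining by a factor of 2 reduces it by 2^2 = 4.
Extrapolated value = (4·A(h/2) − A(h)) / (4 − 1)
= (4·2.720953 − 2.555842) / 3
= 8.327970 / 3 = 2.775990

2.7760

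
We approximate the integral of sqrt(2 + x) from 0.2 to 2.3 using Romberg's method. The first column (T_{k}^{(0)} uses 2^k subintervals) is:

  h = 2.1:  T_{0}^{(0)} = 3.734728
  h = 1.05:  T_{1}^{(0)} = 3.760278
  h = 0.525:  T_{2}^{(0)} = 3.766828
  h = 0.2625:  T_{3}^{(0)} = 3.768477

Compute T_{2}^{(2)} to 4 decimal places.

T_{1}^{(1)} = 3.760278 + (3.760278 − 3.734728)/3 = 3.768795
T_{2}^{(1)} = (4·3.766828 − 3.760278) / 3 = 3.769011
T_{2}^{(2)} = 3.769011 + (3.769011 − 3.768795)/15 = 3.769025

3.7690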